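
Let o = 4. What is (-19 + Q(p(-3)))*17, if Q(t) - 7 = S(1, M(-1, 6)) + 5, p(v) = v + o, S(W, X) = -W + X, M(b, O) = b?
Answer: -153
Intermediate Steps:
S(W, X) = X - W
p(v) = 4 + v (p(v) = v + 4 = 4 + v)
Q(t) = 10 (Q(t) = 7 + ((-1 - 1*1) + 5) = 7 + ((-1 - 1) + 5) = 7 + (-2 + 5) = 7 + 3 = 10)
(-19 + Q(p(-3)))*17 = (-19 + 10)*17 = -9*17 = -153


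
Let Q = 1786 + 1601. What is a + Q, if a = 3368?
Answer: 6755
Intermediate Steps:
Q = 3387
a + Q = 3368 + 3387 = 6755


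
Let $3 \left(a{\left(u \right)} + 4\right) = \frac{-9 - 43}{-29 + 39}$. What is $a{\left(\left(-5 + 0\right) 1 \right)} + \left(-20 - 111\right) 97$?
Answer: $- \frac{190691}{15} \approx -12713.0$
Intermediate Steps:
$a{\left(u \right)} = - \frac{86}{15}$ ($a{\left(u \right)} = -4 + \frac{\left(-9 - 43\right) \frac{1}{-29 + 39}}{3} = -4 + \frac{\left(-52\right) \frac{1}{10}}{3} = -4 + \frac{1}{3} \left(- \frac{26}{5}\right) = -4 - \frac{26}{15} = - \frac{86}{15}$)
$a{\left(\left(-5 + 0\right) 1 \right)} + \left(-20 - 111\right) 97 = - \frac{86}{15} + \left(-20 - 111\right) 97 = - \frac{86}{15} - 12707 = - \frac{190691}{15}$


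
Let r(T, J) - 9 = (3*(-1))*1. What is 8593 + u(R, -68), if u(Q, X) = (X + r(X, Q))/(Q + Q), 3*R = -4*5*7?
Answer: 1203113/140 ≈ 8593.7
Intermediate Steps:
R = -140/3 (R = (-4*5*7)/3 = (-20*7)/3 = (1/3)*(-140) = -140/3 ≈ -46.667)
r(T, J) = 6 (r(T, J) = 9 + (3*(-1))*1 = 9 - 3*1 = 9 - 3 = 6)
u(Q, X) = (6 + X)/(2*Q) (u(Q, X) = (X + 6)/(Q + Q) = (6 + X)/((2*Q)) = (6 + X)*(1/(2*Q)) = (6 + X)/(2*Q))
8593 + u(R, -68) = 8593 + (6 - 68)/(2*(-140/3)) = 8593 + (1/2)*(-3/140)*(-62) = 8593 + 93/140 = 1203113/140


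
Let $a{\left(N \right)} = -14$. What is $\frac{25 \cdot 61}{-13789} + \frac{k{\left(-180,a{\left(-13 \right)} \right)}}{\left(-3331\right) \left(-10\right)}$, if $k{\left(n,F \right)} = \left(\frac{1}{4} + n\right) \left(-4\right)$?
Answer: $- \frac{40883459}{459311590} \approx -0.08901$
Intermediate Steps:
$k{\left(n,F \right)} = -1 - 4 n$ ($k{\left(n,F \right)} = \left(\frac{1}{4} + n\right) \left(-4\right) = -1 - 4 n$)
$\frac{25 \cdot 61}{-13789} + \frac{k{\left(-180,a{\left(-13 \right)} \right)}}{\left(-3331\right) \left(-10\right)} = \frac{25 \cdot 61}{-13789} + \frac{-1 - -720}{\left(-3331\right) \left(-10\right)} = 1525 \left(- \frac{1}{13789}\right) + \frac{-1 + 720}{33310} = - \frac{1525}{13789} + 719 \cdot \frac{1}{33310} = - \frac{1525}{13789} + \frac{719}{33310} = - \frac{40883459}{459311590}$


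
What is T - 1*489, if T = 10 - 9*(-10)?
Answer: -389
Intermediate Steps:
T = 100 (T = 10 + 90 = 100)
T - 1*489 = 100 - 1*489 = 100 - 489 = -389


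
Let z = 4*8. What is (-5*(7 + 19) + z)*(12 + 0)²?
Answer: -14112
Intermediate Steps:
z = 32
(-5*(7 + 19) + z)*(12 + 0)² = (-5*(7 + 19) + 32)*(12 + 0)² = (-5*26 + 32)*12² = (-130 + 32)*144 = -98*144 = -14112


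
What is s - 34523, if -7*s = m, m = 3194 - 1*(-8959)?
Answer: -253814/7 ≈ -36259.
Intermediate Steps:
m = 12153 (m = 3194 + 8959 = 12153)
s = -12153/7 (s = -⅐*12153 = -12153/7 ≈ -1736.1)
s - 34523 = -12153/7 - 34523 = -253814/7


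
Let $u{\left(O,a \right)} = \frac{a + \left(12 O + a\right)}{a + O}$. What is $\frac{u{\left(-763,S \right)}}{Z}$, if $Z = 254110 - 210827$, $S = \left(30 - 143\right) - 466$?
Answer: $\frac{5157}{29042893} \approx 0.00017757$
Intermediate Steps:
$S = -579$ ($S = -113 - 466 = -579$)
$u{\left(O,a \right)} = \frac{2 a + 12 O}{O + a}$ ($u{\left(O,a \right)} = \frac{a + \left(a + 12 O\right)}{O + a} = \frac{2 a + 12 O}{O + a}$)
$Z = 43283$ ($Z = 254110 - 210827 = 43283$)
$\frac{u{\left(-763,S \right)}}{Z} = \frac{2 \frac{1}{-763 - 579} \left(-579 + 6 \left(-763\right)\right)}{43283} = \frac{2 \left(-579 - 4578\right)}{-1342} \cdot \frac{1}{43283} = 2 \left(- \frac{1}{1342}\right) \left(-5157\right) \frac{1}{43283} = \frac{5157}{671} \cdot \frac{1}{43283} = \frac{5157}{29042893}$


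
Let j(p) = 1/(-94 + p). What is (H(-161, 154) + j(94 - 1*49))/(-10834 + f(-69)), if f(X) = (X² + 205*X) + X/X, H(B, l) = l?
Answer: -2515/330211 ≈ -0.0076163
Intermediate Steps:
f(X) = 1 + X² + 205*X (f(X) = (X² + 205*X) + 1 = 1 + X² + 205*X)
(H(-161, 154) + j(94 - 1*49))/(-10834 + f(-69)) = (154 + 1/(-94 + (94 - 1*49)))/(-10834 + (1 + (-69)² + 205*(-69))) = (154 + 1/(-94 + (94 - 49)))/(-10834 + (1 + 4761 - 14145)) = (154 + 1/(-94 + 45))/(-10834 - 9383) = (154 + 1/(-49))/(-20217) = (154 - 1/49)*(-1/20217) = (7545/49)*(-1/20217) = -2515/330211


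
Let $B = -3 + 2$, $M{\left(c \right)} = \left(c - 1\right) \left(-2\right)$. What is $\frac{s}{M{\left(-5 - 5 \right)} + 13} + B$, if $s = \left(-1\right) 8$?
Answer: $- \frac{43}{35} \approx -1.2286$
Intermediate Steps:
$M{\left(c \right)} = 2 - 2 c$ ($M{\left(c \right)} = \left(-1 + c\right) \left(-2\right) = 2 - 2 c$)
$B = -1$
$s = -8$
$\frac{s}{M{\left(-5 - 5 \right)} + 13} + B = - \frac{8}{\left(2 - 2 \left(-5 - 5\right)\right) + 13} - 1 = - \frac{8}{\left(2 - -20\right) + 13} - 1 = - \frac{8}{\left(2 + 20\right) + 13} - 1 = - \frac{8}{22 + 13} - 1 = - \frac{8}{35} - 1 = - \frac{43}{35}$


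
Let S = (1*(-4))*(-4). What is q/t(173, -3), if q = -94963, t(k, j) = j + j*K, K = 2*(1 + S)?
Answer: 94963/105 ≈ 904.41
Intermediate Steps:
S = 16 (S = -4*(-4) = 16)
K = 34 (K = 2*(1 + 16) = 2*17 = 34)
t(k, j) = 35*j (t(k, j) = j + j*34 = j + 34*j = 35*j)
q/t(173, -3) = -94963/(35*(-3)) = -94963/(-105) = -94963*(-1/105) = 94963/105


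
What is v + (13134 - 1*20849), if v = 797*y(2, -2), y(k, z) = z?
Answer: -9309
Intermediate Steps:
v = -1594 (v = 797*(-2) = -1594)
v + (13134 - 1*20849) = -1594 + (13134 - 1*20849) = -1594 + (13134 - 20849) = -1594 - 7715 = -9309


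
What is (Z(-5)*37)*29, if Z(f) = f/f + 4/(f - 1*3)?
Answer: 1073/2 ≈ 536.50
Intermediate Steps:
Z(f) = 1 + 4/(-3 + f) (Z(f) = 1 + 4/(f - 3) = 1 + 4/(-3 + f))
(Z(-5)*37)*29 = (((1 - 5)/(-3 - 5))*37)*29 = ((-4/(-8))*37)*29 = (-1/8*(-4)*37)*29 = ((1/2)*37)*29 = (37/2)*29 = 1073/2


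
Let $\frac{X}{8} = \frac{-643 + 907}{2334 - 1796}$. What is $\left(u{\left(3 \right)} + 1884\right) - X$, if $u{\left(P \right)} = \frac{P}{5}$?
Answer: $\frac{2529507}{1345} \approx 1880.7$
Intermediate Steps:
$u{\left(P \right)} = \frac{P}{5}$ ($u{\left(P \right)} = P \frac{1}{5} = \frac{P}{5}$)
$X = \frac{1056}{269}$ ($X = 8 \frac{-643 + 907}{2334 - 1796} = 8 \cdot \frac{264}{538} = 8 \cdot 264 \cdot \frac{1}{538} = 8 \cdot \frac{132}{269} = \frac{1056}{269} \approx 3.9257$)
$\left(u{\left(3 \right)} + 1884\right) - X = \left(\frac{1}{5} \cdot 3 + 1884\right) - \frac{1056}{269} = \left(\frac{3}{5} + 1884\right) - \frac{1056}{269} = \frac{9423}{5} - \frac{1056}{269} = \frac{2529507}{1345}$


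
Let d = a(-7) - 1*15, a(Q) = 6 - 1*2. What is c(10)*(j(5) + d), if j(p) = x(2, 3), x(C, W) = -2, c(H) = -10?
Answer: 130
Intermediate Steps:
a(Q) = 4 (a(Q) = 6 - 2 = 4)
d = -11 (d = 4 - 1*15 = 4 - 15 = -11)
j(p) = -2
c(10)*(j(5) + d) = -10*(-2 - 11) = -10*(-13) = 130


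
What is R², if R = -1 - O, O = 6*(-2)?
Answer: 121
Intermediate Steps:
O = -12
R = 11 (R = -1 - 1*(-12) = -1 + 12 = 11)
R² = 11² = 121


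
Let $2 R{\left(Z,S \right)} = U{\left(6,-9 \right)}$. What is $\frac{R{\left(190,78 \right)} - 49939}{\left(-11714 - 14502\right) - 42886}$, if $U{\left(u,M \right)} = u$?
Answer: $\frac{24968}{34551} \approx 0.72264$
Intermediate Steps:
$R{\left(Z,S \right)} = 3$ ($R{\left(Z,S \right)} = \frac{1}{2} \cdot 6 = 3$)
$\frac{R{\left(190,78 \right)} - 49939}{\left(-11714 - 14502\right) - 42886} = \frac{3 - 49939}{\left(-11714 - 14502\right) - 42886} = - \frac{49936}{\left(-11714 - 14502\right) - 42886} = - \frac{49936}{-26216 - 42886} = - \frac{49936}{-69102} = \left(-49936\right) \left(- \frac{1}{69102}\right) = \frac{24968}{34551}$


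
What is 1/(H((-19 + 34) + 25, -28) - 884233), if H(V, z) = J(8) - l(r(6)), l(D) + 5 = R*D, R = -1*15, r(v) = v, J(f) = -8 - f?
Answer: -1/884154 ≈ -1.1310e-6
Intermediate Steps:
R = -15
l(D) = -5 - 15*D
H(V, z) = 79 (H(V, z) = (-8 - 1*8) - (-5 - 15*6) = (-8 - 8) - (-5 - 90) = -16 - 1*(-95) = -16 + 95 = 79)
1/(H((-19 + 34) + 25, -28) - 884233) = 1/(79 - 884233) = 1/(-884154) = -1/884154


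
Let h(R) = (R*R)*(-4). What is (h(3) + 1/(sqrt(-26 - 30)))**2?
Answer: (1008 + I*sqrt(14))**2/784 ≈ 1296.0 + 9.6214*I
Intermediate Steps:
h(R) = -4*R**2 (h(R) = R**2*(-4) = -4*R**2)
(h(3) + 1/(sqrt(-26 - 30)))**2 = (-4*3**2 + 1/(sqrt(-26 - 30)))**2 = (-4*9 + 1/(sqrt(-56)))**2 = (-36 + 1/(2*I*sqrt(14)))**2 = (-36 - I*sqrt(14)/28)**2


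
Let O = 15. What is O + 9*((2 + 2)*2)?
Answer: 87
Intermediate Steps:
O + 9*((2 + 2)*2) = 15 + 9*((2 + 2)*2) = 15 + 9*(4*2) = 15 + 9*8 = 15 + 72 = 87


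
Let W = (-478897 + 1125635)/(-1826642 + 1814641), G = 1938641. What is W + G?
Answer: 23264983903/12001 ≈ 1.9386e+6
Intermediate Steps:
W = -646738/12001 (W = 646738/(-12001) = 646738*(-1/12001) = -646738/12001 ≈ -53.890)
W + G = -646738/12001 + 1938641 = 23264983903/12001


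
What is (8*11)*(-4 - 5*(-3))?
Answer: 968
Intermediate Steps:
(8*11)*(-4 - 5*(-3)) = 88*(-4 + 15) = 88*11 = 968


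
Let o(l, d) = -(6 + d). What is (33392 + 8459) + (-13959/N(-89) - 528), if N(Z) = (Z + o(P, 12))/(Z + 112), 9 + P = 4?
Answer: 4742618/107 ≈ 44324.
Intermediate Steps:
P = -5 (P = -9 + 4 = -5)
o(l, d) = -6 - d
N(Z) = (-18 + Z)/(112 + Z) (N(Z) = (Z + (-6 - 1*12))/(Z + 112) = (Z + (-6 - 12))/(112 + Z) = (Z - 18)/(112 + Z) = (-18 + Z)/(112 + Z))
(33392 + 8459) + (-13959/N(-89) - 528) = (33392 + 8459) + (-13959*(112 - 89)/(-18 - 89) - 528) = 41851 + (-13959/(-107/23) - 528) = 41851 + (-13959*(-23/107) - 528) = 41851 + (321057/107 - 528) = 41851 + 264561/107 = 4742618/107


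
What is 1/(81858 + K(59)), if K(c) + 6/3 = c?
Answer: 1/81915 ≈ 1.2208e-5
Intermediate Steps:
K(c) = -2 + c
1/(81858 + K(59)) = 1/(81858 + (-2 + 59)) = 1/(81858 + 57) = 1/81915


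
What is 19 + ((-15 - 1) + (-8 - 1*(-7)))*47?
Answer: -780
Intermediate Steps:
19 + ((-15 - 1) + (-8 - 1*(-7)))*47 = 19 + (-16 + (-8 + 7))*47 = 19 + (-16 - 1)*47 = 19 - 17*47 = 19 - 799 = -780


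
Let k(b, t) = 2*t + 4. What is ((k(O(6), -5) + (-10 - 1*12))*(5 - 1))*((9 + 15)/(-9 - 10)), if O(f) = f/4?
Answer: 2688/19 ≈ 141.47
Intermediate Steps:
O(f) = f/4 (O(f) = f*(¼) = f/4)
k(b, t) = 4 + 2*t
((k(O(6), -5) + (-10 - 1*12))*(5 - 1))*((9 + 15)/(-9 - 10)) = (((4 + 2*(-5)) + (-10 - 1*12))*(5 - 1))*((9 + 15)/(-9 - 10)) = (((4 - 10) + (-10 - 12))*4)*(24/(-19)) = ((-6 - 22)*4)*(24*(-1/19)) = -28*4*(-24/19) = -112*(-24/19) = 2688/19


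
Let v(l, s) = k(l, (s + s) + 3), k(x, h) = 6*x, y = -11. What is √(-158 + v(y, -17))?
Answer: 4*I*√14 ≈ 14.967*I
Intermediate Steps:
v(l, s) = 6*l
√(-158 + v(y, -17)) = √(-158 + 6*(-11)) = √(-158 - 66) = √(-224) = 4*I*√14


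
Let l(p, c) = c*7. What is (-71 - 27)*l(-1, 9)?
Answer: -6174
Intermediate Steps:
l(p, c) = 7*c
(-71 - 27)*l(-1, 9) = (-71 - 27)*(7*9) = -98*63 = -6174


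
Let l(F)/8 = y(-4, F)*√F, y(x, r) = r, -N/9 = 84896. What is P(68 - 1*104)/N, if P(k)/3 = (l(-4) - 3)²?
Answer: 4087/254688 - 4*I/2653 ≈ 0.016047 - 0.0015077*I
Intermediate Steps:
N = -764064 (N = -9*84896 = -764064)
l(F) = 8*F^(3/2) (l(F) = 8*(F*√F) = 8*F^(3/2))
P(k) = 3*(-3 - 64*I)² (P(k) = 3*(8*(-4)^(3/2) - 3)² = 3*(8*(-8*I) - 3)² = 3*(-64*I - 3)² = 3*(-3 - 64*I)²)
P(68 - 1*104)/N = (-12261 + 1152*I)/(-764064) = (-12261 + 1152*I)*(-1/764064) = 4087/254688 - 4*I/2653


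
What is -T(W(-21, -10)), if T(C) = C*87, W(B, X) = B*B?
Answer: -38367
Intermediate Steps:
W(B, X) = B²
T(C) = 87*C
-T(W(-21, -10)) = -87*(-21)² = -87*441 = -1*38367 = -38367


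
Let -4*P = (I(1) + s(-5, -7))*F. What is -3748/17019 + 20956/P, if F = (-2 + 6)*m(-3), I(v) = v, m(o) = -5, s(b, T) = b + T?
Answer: -356856304/936045 ≈ -381.24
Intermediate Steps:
s(b, T) = T + b
F = -20 (F = (-2 + 6)*(-5) = 4*(-5) = -20)
P = -55 (P = -(1 + (-7 - 5))*(-20)/4 = -(1 - 12)*(-20)/4 = -(-11)*(-20)/4 = -¼*220 = -55)
-3748/17019 + 20956/P = -3748/17019 + 20956/(-55) = -3748*1/17019 + 20956*(-1/55) = -3748/17019 - 20956/55 = -356856304/936045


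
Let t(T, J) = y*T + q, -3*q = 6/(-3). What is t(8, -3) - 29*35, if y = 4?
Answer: -2947/3 ≈ -982.33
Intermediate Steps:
q = 2/3 (q = -2/(-3) = -2*(-1)/3 = -1/3*(-2) = 2/3 ≈ 0.66667)
t(T, J) = 2/3 + 4*T (t(T, J) = 4*T + 2/3 = 2/3 + 4*T)
t(8, -3) - 29*35 = (2/3 + 4*8) - 29*35 = (2/3 + 32) - 1015 = 98/3 - 1015 = -2947/3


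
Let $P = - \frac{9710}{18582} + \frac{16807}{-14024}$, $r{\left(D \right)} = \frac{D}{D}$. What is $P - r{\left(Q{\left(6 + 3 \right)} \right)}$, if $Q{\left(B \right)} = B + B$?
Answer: $- \frac{354537341}{130296984} \approx -2.721$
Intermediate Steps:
$Q{\left(B \right)} = 2 B$
$r{\left(D \right)} = 1$
$P = - \frac{224240357}{130296984}$ ($P = \left(-9710\right) \frac{1}{18582} + 16807 \left(- \frac{1}{14024}\right) = - \frac{4855}{9291} - \frac{16807}{14024} = - \frac{224240357}{130296984} \approx -1.721$)
$P - r{\left(Q{\left(6 + 3 \right)} \right)} = - \frac{224240357}{130296984} - 1 = - \frac{354537341}{130296984}$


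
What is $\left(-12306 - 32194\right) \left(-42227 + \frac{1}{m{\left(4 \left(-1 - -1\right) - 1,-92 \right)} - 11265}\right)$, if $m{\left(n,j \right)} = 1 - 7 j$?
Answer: $\frac{997802898725}{531} \approx 1.8791 \cdot 10^{9}$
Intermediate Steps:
$\left(-12306 - 32194\right) \left(-42227 + \frac{1}{m{\left(4 \left(-1 - -1\right) - 1,-92 \right)} - 11265}\right) = \left(-12306 - 32194\right) \left(-42227 + \frac{1}{\left(1 - -644\right) - 11265}\right) = - 44500 \left(-42227 + \frac{1}{\left(1 + 644\right) - 11265}\right) = - 44500 \left(-42227 + \frac{1}{645 - 11265}\right) = - 44500 \left(-42227 + \frac{1}{-10620}\right) = - 44500 \left(-42227 - \frac{1}{10620}\right) = \left(-44500\right) \left(- \frac{448450741}{10620}\right) = \frac{997802898725}{531}$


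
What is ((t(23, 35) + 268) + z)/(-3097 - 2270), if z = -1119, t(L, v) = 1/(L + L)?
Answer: 39145/246882 ≈ 0.15856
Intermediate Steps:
t(L, v) = 1/(2*L)
((t(23, 35) + 268) + z)/(-3097 - 2270) = (((½)/23 + 268) - 1119)/(-3097 - 2270) = (((½)*(1/23) + 268) - 1119)/(-5367) = ((1/46 + 268) - 1119)*(-1/5367) = (12329/46 - 1119)*(-1/5367) = -39145/46*(-1/5367) = 39145/246882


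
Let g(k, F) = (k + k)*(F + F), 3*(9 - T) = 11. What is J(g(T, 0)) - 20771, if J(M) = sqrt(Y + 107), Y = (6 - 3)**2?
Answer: -20771 + 2*sqrt(29) ≈ -20760.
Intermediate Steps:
T = 16/3 (T = 9 - 1/3*11 = 9 - 11/3 = 16/3 ≈ 5.3333)
Y = 9 (Y = 3**2 = 9)
g(k, F) = 4*F*k (g(k, F) = (2*k)*(2*F) = 4*F*k)
J(M) = 2*sqrt(29) (J(M) = sqrt(9 + 107) = sqrt(116) = 2*sqrt(29))
J(g(T, 0)) - 20771 = 2*sqrt(29) - 20771 = -20771 + 2*sqrt(29)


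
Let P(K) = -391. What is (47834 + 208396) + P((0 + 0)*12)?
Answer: 255839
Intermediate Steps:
(47834 + 208396) + P((0 + 0)*12) = (47834 + 208396) - 391 = 256230 - 391 = 255839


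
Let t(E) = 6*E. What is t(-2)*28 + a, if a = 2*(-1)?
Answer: -338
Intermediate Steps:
a = -2
t(-2)*28 + a = (6*(-2))*28 - 2 = -12*28 - 2 = -336 - 2 = -338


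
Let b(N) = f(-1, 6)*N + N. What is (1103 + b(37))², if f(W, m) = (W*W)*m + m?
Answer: 2509056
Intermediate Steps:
f(W, m) = m + m*W² (f(W, m) = W²*m + m = m*W² + m = m + m*W²)
b(N) = 13*N (b(N) = (6*(1 + (-1)²))*N + N = (6*(1 + 1))*N + N = (6*2)*N + N = 12*N + N = 13*N)
(1103 + b(37))² = (1103 + 13*37)² = (1103 + 481)² = 1584² = 2509056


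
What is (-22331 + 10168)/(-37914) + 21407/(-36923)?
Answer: -362530549/1399898622 ≈ -0.25897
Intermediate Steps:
(-22331 + 10168)/(-37914) + 21407/(-36923) = -12163*(-1/37914) + 21407*(-1/36923) = 12163/37914 - 21407/36923 = -362530549/1399898622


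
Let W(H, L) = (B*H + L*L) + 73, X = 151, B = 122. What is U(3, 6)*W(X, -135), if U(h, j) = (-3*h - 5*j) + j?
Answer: -1211760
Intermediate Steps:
U(h, j) = -4*j - 3*h (U(h, j) = (-5*j - 3*h) + j = -4*j - 3*h)
W(H, L) = 73 + L² + 122*H (W(H, L) = (122*H + L*L) + 73 = (122*H + L²) + 73 = (L² + 122*H) + 73 = 73 + L² + 122*H)
U(3, 6)*W(X, -135) = (-4*6 - 3*3)*(73 + (-135)² + 122*151) = (-24 - 9)*(73 + 18225 + 18422) = -33*36720 = -1211760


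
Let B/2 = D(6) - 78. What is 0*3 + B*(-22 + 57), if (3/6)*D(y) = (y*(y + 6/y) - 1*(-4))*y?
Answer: 33180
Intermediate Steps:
D(y) = 2*y*(4 + y*(y + 6/y)) (D(y) = 2*((y*(y + 6/y) - 1*(-4))*y) = 2*((y*(y + 6/y) + 4)*y) = 2*((4 + y*(y + 6/y))*y) = 2*(y*(4 + y*(y + 6/y))) = 2*y*(4 + y*(y + 6/y)))
B = 948 (B = 2*(2*6*(10 + 6²) - 78) = 2*(2*6*(10 + 36) - 78) = 2*(2*6*46 - 78) = 2*(552 - 78) = 2*474 = 948)
0*3 + B*(-22 + 57) = 0*3 + 948*(-22 + 57) = 0 + 948*35 = 0 + 33180 = 33180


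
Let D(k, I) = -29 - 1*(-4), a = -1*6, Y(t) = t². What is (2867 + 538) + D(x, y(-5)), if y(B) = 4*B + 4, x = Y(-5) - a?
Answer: 3380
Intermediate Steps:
a = -6
x = 31 (x = (-5)² - 1*(-6) = 25 + 6 = 31)
y(B) = 4 + 4*B
D(k, I) = -25 (D(k, I) = -29 + 4 = -25)
(2867 + 538) + D(x, y(-5)) = (2867 + 538) - 25 = 3405 - 25 = 3380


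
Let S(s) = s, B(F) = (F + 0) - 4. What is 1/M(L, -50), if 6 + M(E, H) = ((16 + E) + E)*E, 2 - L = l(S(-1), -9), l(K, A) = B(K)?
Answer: 1/204 ≈ 0.0049020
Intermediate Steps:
B(F) = -4 + F (B(F) = F - 4 = -4 + F)
l(K, A) = -4 + K
L = 7 (L = 2 - (-4 - 1) = 2 - 1*(-5) = 2 + 5 = 7)
M(E, H) = -6 + E*(16 + 2*E) (M(E, H) = -6 + ((16 + E) + E)*E = -6 + (16 + 2*E)*E = -6 + E*(16 + 2*E))
1/M(L, -50) = 1/(-6 + 2*7² + 16*7) = 1/(-6 + 2*49 + 112) = 1/(-6 + 98 + 112) = 1/204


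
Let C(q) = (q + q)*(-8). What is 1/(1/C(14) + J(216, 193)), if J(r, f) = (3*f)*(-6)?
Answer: -224/778177 ≈ -0.00028785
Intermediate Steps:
J(r, f) = -18*f
C(q) = -16*q (C(q) = (2*q)*(-8) = -16*q)
1/(1/C(14) + J(216, 193)) = 1/(1/(-16*14) - 18*193) = 1/(1/(-224) - 3474) = 1/(-1/224 - 3474) = 1/(-778177/224) = -224/778177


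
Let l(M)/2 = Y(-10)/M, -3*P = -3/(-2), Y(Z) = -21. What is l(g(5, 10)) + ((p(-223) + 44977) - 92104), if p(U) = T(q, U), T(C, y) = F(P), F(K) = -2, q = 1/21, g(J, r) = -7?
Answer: -47123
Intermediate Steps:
P = -½ (P = -(-1)/(-2) = -(-1)*(-1)/2 = -⅓*3/2 = -½ ≈ -0.50000)
q = 1/21 (q = 1*(1/21) = 1/21 ≈ 0.047619)
T(C, y) = -2
p(U) = -2
l(M) = -42/M (l(M) = 2*(-21/M) = -42/M)
l(g(5, 10)) + ((p(-223) + 44977) - 92104) = -42/(-7) + ((-2 + 44977) - 92104) = -42*(-⅐) + (44975 - 92104) = 6 - 47129 = -47123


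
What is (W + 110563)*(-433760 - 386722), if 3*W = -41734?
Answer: -79300952770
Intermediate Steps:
W = -41734/3 (W = (1/3)*(-41734) = -41734/3 ≈ -13911.)
(W + 110563)*(-433760 - 386722) = (-41734/3 + 110563)*(-433760 - 386722) = (289955/3)*(-820482) = -79300952770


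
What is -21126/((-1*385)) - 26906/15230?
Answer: 4448431/83765 ≈ 53.106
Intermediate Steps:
-21126/((-1*385)) - 26906/15230 = -21126/(-385) - 26906*1/15230 = -21126*(-1/385) - 13453/7615 = 3018/55 - 13453/7615 = 4448431/83765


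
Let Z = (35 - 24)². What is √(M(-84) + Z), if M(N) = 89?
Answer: √210 ≈ 14.491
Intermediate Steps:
Z = 121 (Z = 11² = 121)
√(M(-84) + Z) = √(89 + 121) = √210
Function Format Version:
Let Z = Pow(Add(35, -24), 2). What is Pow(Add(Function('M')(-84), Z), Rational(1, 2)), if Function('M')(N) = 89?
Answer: Pow(210, Rational(1, 2)) ≈ 14.491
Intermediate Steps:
Z = 121 (Z = Pow(11, 2) = 121)
Pow(Add(Function('M')(-84), Z), Rational(1, 2)) = Pow(Add(89, 121), Rational(1, 2)) = Pow(210, Rational(1, 2))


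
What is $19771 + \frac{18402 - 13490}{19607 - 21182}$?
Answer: $\frac{31134413}{1575} \approx 19768.0$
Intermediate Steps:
$19771 + \frac{18402 - 13490}{19607 - 21182} = 19771 + \frac{4912}{-1575} = 19771 + 4912 \left(- \frac{1}{1575}\right) = 19771 - \frac{4912}{1575} = \frac{31134413}{1575}$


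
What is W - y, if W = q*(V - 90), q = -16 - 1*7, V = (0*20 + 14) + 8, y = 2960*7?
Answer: -19156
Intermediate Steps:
y = 20720
V = 22 (V = (0 + 14) + 8 = 14 + 8 = 22)
q = -23 (q = -16 - 7 = -23)
W = 1564 (W = -23*(22 - 90) = -23*(-68) = 1564)
W - y = 1564 - 1*20720 = 1564 - 20720 = -19156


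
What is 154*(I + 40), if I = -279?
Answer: -36806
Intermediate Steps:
154*(I + 40) = 154*(-279 + 40) = 154*(-239) = -36806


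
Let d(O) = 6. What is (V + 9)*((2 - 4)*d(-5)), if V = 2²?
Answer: -156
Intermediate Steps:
V = 4
(V + 9)*((2 - 4)*d(-5)) = (4 + 9)*((2 - 4)*6) = 13*(-2*6) = 13*(-12) = -156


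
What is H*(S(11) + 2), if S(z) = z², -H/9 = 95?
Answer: -105165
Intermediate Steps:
H = -855 (H = -9*95 = -855)
H*(S(11) + 2) = -855*(11² + 2) = -855*(121 + 2) = -855*123 = -105165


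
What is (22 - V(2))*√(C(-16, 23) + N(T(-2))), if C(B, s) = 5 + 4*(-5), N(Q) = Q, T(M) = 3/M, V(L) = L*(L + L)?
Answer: 7*I*√66 ≈ 56.868*I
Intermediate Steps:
V(L) = 2*L² (V(L) = L*(2*L) = 2*L²)
C(B, s) = -15 (C(B, s) = 5 - 20 = -15)
(22 - V(2))*√(C(-16, 23) + N(T(-2))) = (22 - 2*2²)*√(-15 + 3/(-2)) = (22 - 2*4)*√(-15 + 3*(-½)) = (22 - 1*8)*√(-15 - 3/2) = (22 - 8)*√(-33/2) = 14*(I*√66/2) = 7*I*√66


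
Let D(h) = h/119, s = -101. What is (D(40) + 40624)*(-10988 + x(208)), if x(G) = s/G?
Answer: -197308769805/442 ≈ -4.4640e+8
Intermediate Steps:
D(h) = h/119 (D(h) = h*(1/119) = h/119)
x(G) = -101/G
(D(40) + 40624)*(-10988 + x(208)) = ((1/119)*40 + 40624)*(-10988 - 101/208) = (40/119 + 40624)*(-10988 - 101*1/208) = 4834296*(-10988 - 101/208)/119 = (4834296/119)*(-2285605/208) = -197308769805/442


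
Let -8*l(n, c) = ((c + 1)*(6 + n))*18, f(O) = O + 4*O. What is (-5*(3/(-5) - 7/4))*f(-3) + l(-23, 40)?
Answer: 1392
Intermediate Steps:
f(O) = 5*O
l(n, c) = -9*(1 + c)*(6 + n)/4 (l(n, c) = -(c + 1)*(6 + n)*18/8 = -(1 + c)*(6 + n)*18/8 = -9*(1 + c)*(6 + n)/4)
(-5*(3/(-5) - 7/4))*f(-3) + l(-23, 40) = (-5*(3/(-5) - 7/4))*(5*(-3)) + (-27/2 - 27/2*40 - 9/4*(-23) - 9/4*40*(-23)) = -5*(3*(-⅕) - 7*¼)*(-15) + (-27/2 - 540 + 207/4 + 2070) = -5*(-⅗ - 7/4)*(-15) + 6273/4 = -5*(-47/20)*(-15) + 6273/4 = (47/4)*(-15) + 6273/4 = -705/4 + 6273/4 = 1392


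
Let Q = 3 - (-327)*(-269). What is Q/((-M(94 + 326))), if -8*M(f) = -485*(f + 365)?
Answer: 140736/76145 ≈ 1.8483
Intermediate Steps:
M(f) = 177025/8 + 485*f/8 (M(f) = -(-485)*(f + 365)/8 = -(-485)*(365 + f)/8 = -(-177025 - 485*f)/8 = 177025/8 + 485*f/8)
Q = -87960 (Q = 3 - 327*269 = 3 - 87963 = -87960)
Q/((-M(94 + 326))) = -87960*(-1/(177025/8 + 485*(94 + 326)/8)) = -87960*(-1/(177025/8 + (485/8)*420)) = -87960*(-1/(177025/8 + 50925/2)) = -87960/((-1*380725/8)) = -87960/(-380725/8) = -87960*(-8/380725) = 140736/76145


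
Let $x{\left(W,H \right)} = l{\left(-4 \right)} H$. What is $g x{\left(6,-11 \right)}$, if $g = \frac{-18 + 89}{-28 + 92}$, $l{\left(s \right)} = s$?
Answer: $\frac{781}{16} \approx 48.813$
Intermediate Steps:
$g = \frac{71}{64} \approx 1.1094$
$x{\left(W,H \right)} = - 4 H$
$g x{\left(6,-11 \right)} = \frac{71 \left(\left(-4\right) \left(-11\right)\right)}{64} = \frac{71}{64} \cdot 44 = \frac{781}{16}$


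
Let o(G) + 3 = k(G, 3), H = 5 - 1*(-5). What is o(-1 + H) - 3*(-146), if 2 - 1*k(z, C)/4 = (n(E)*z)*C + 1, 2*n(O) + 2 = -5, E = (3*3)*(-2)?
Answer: 817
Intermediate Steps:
E = -18 (E = 9*(-2) = -18)
n(O) = -7/2 (n(O) = -1 + (½)*(-5) = -1 - 5/2 = -7/2)
H = 10 (H = 5 + 5 = 10)
k(z, C) = 4 + 14*C*z (k(z, C) = 8 - 4*((-7*z/2)*C + 1) = 8 - 4*(-7*C*z/2 + 1) = 8 - 4*(1 - 7*C*z/2) = 8 + (-4 + 14*C*z) = 4 + 14*C*z)
o(G) = 1 + 42*G (o(G) = -3 + (4 + 14*3*G) = -3 + (4 + 42*G) = 1 + 42*G)
o(-1 + H) - 3*(-146) = (1 + 42*(-1 + 10)) - 3*(-146) = (1 + 42*9) + 438 = (1 + 378) + 438 = 379 + 438 = 817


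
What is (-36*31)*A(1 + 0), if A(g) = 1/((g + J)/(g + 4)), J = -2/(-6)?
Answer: -4185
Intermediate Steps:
J = 1/3 (J = -2*(-1/6) = 1/3 ≈ 0.33333)
A(g) = (4 + g)/(1/3 + g) (A(g) = 1/((g + 1/3)/(g + 4)) = 1/((1/3 + g)/(4 + g)) = (4 + g)/(1/3 + g))
(-36*31)*A(1 + 0) = (-36*31)*(3*(4 + (1 + 0))/(1 + 3*(1 + 0))) = -3348*(4 + 1)/(1 + 3*1) = -3348*5/(1 + 3) = -3348*5/4 = -1116*15/4 = -4185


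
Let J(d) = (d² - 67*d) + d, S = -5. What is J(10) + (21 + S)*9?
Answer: -416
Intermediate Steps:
J(d) = d² - 66*d
J(10) + (21 + S)*9 = 10*(-66 + 10) + (21 - 5)*9 = 10*(-56) + 16*9 = -560 + 144 = -416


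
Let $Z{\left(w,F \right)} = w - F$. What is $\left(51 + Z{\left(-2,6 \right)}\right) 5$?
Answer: $215$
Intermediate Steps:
$\left(51 + Z{\left(-2,6 \right)}\right) 5 = \left(51 - 8\right) 5 = 43 \cdot 5 = 215$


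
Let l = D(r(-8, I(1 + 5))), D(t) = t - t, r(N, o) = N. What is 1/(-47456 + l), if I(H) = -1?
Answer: -1/47456 ≈ -2.1072e-5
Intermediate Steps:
D(t) = 0
l = 0
1/(-47456 + l) = 1/(-47456 + 0) = 1/(-47456) = -1/47456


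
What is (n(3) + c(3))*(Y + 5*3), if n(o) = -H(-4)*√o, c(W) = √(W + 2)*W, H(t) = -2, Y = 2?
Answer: 34*√3 + 51*√5 ≈ 172.93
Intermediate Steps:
c(W) = W*√(2 + W) (c(W) = √(2 + W)*W = W*√(2 + W))
n(o) = 2*√o (n(o) = -(-2)*√o = 2*√o)
(n(3) + c(3))*(Y + 5*3) = (2*√3 + 3*√(2 + 3))*(2 + 5*3) = (2*√3 + 3*√5)*(2 + 15) = (2*√3 + 3*√5)*17 = 34*√3 + 51*√5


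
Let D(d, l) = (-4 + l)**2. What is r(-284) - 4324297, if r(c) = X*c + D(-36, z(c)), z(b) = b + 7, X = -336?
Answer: -4149912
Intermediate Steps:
z(b) = 7 + b
r(c) = (3 + c)**2 - 336*c (r(c) = -336*c + (-4 + (7 + c))**2 = -336*c + (3 + c)**2 = (3 + c)**2 - 336*c)
r(-284) - 4324297 = ((3 - 284)**2 - 336*(-284)) - 4324297 = ((-281)**2 + 95424) - 4324297 = (78961 + 95424) - 4324297 = 174385 - 4324297 = -4149912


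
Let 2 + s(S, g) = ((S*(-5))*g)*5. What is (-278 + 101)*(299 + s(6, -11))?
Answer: -344619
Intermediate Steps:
s(S, g) = -2 - 25*S*g (s(S, g) = -2 + ((S*(-5))*g)*5 = -2 + ((-5*S)*g)*5 = -2 - 5*S*g*5 = -2 - 25*S*g)
(-278 + 101)*(299 + s(6, -11)) = (-278 + 101)*(299 + (-2 - 25*6*(-11))) = -177*(299 + (-2 + 1650)) = -177*(299 + 1648) = -177*1947 = -344619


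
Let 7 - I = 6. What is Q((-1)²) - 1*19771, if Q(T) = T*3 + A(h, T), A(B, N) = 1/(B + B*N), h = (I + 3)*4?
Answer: -632575/32 ≈ -19768.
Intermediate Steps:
I = 1 (I = 7 - 1*6 = 7 - 6 = 1)
h = 16 (h = (1 + 3)*4 = 4*4 = 16)
Q(T) = 3*T + 1/(16*(1 + T)) (Q(T) = T*3 + 1/(16*(1 + T)) = 3*T + 1/(16*(1 + T)))
Q((-1)²) - 1*19771 = (1 + 48*(-1)²*(1 + (-1)²))/(16*(1 + (-1)²)) - 1*19771 = (1 + 48*1*(1 + 1))/(16*(1 + 1)) - 19771 = (1/16)*(1 + 48*1*2)/2 - 19771 = (1/16)*(½)*(1 + 96) - 19771 = (1/16)*(½)*97 - 19771 = 97/32 - 19771 = -632575/32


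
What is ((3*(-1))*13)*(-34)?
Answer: 1326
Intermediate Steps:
((3*(-1))*13)*(-34) = -3*13*(-34) = -39*(-34) = 1326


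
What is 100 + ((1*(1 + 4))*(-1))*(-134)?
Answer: 770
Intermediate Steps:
100 + ((1*(1 + 4))*(-1))*(-134) = 100 + ((1*5)*(-1))*(-134) = 100 + (5*(-1))*(-134) = 100 - 5*(-134) = 100 + 670 = 770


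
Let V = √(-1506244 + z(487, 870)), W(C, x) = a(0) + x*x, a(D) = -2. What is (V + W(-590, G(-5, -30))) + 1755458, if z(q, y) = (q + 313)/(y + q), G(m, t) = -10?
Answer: 1755556 + 2*I*√693417605489/1357 ≈ 1.7556e+6 + 1227.3*I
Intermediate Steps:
z(q, y) = (313 + q)/(q + y)
W(C, x) = -2 + x² (W(C, x) = -2 + x*x = -2 + x²)
V = 2*I*√693417605489/1357 (V = √(-1506244 + (313 + 487)/(487 + 870)) = √(-1506244 + 800/1357) = √(-2043972308/1357) = 2*I*√693417605489/1357 ≈ 1227.3*I)
(V + W(-590, G(-5, -30))) + 1755458 = (2*I*√693417605489/1357 + (-2 + (-10)²)) + 1755458 = (2*I*√693417605489/1357 + (-2 + 100)) + 1755458 = (2*I*√693417605489/1357 + 98) + 1755458 = (98 + 2*I*√693417605489/1357) + 1755458 = 1755556 + 2*I*√693417605489/1357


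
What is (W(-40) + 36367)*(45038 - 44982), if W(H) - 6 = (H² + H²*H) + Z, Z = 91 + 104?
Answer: -1446592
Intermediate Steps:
Z = 195
W(H) = 201 + H² + H³ (W(H) = 6 + ((H² + H²*H) + 195) = 6 + ((H² + H³) + 195) = 6 + (195 + H² + H³) = 201 + H² + H³)
(W(-40) + 36367)*(45038 - 44982) = ((201 + (-40)² + (-40)³) + 36367)*(45038 - 44982) = ((201 + 1600 - 64000) + 36367)*56 = (-62199 + 36367)*56 = -25832*56 = -1446592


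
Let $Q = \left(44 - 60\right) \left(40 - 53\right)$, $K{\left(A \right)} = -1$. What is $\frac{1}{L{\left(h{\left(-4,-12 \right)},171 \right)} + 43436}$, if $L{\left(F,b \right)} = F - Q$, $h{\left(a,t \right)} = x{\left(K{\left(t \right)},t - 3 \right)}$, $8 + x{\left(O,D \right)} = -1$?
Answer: $\frac{1}{43219} \approx 2.3138 \cdot 10^{-5}$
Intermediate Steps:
$x{\left(O,D \right)} = -9$ ($x{\left(O,D \right)} = -8 - 1 = -9$)
$h{\left(a,t \right)} = -9$
$Q = 208$ ($Q = \left(-16\right) \left(-13\right) = 208$)
$L{\left(F,b \right)} = -208 + F$ ($L{\left(F,b \right)} = F - 208 = -208 + F$)
$\frac{1}{L{\left(h{\left(-4,-12 \right)},171 \right)} + 43436} = \frac{1}{\left(-208 - 9\right) + 43436} = \frac{1}{-217 + 43436} = \frac{1}{43219}$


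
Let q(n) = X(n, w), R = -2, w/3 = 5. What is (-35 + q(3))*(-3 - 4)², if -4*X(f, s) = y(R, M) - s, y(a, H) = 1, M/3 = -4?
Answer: -3087/2 ≈ -1543.5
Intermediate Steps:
w = 15 (w = 3*5 = 15)
M = -12 (M = 3*(-4) = -12)
X(f, s) = -¼ + s/4 (X(f, s) = -(1 - s)/4 = -¼ + s/4)
q(n) = 7/2 (q(n) = -¼ + (¼)*15 = -¼ + 15/4 = 7/2)
(-35 + q(3))*(-3 - 4)² = (-35 + 7/2)*(-3 - 4)² = -63/2*(-7)² = -63/2*49 = -3087/2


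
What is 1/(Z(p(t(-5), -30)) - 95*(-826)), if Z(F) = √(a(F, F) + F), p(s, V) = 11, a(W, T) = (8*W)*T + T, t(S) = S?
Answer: 7847/615753991 - 3*√110/6157539910 ≈ 1.2739e-5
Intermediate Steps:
a(W, T) = T + 8*T*W (a(W, T) = 8*T*W + T = T + 8*T*W)
Z(F) = √(F + F*(1 + 8*F)) (Z(F) = √(F*(1 + 8*F) + F) = √(F + F*(1 + 8*F)))
1/(Z(p(t(-5), -30)) - 95*(-826)) = 1/(√2*√(11*(1 + 4*11)) - 95*(-826)) = 1/(√2*√(11*(1 + 44)) + 78470) = 1/(√2*√(11*45) + 78470) = 1/(√2*√495 + 78470) = 1/(√2*(3*√55) + 78470) = 1/(3*√110 + 78470) = 1/(78470 + 3*√110)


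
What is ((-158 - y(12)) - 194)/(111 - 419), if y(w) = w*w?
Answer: 124/77 ≈ 1.6104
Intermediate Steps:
y(w) = w²
((-158 - y(12)) - 194)/(111 - 419) = ((-158 - 1*12²) - 194)/(111 - 419) = ((-158 - 1*144) - 194)/(-308) = ((-158 - 144) - 194)*(-1/308) = (-302 - 194)*(-1/308) = -496*(-1/308) = 124/77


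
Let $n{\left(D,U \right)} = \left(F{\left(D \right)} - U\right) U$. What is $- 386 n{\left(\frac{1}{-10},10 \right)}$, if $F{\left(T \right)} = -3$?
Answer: $50180$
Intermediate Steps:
$n{\left(D,U \right)} = U \left(-3 - U\right)$ ($n{\left(D,U \right)} = \left(-3 - U\right) U = U \left(-3 - U\right)$)
$- 386 n{\left(\frac{1}{-10},10 \right)} = - 386 \left(\left(-1\right) 10 \left(3 + 10\right)\right) = - 386 \left(\left(-1\right) 10 \cdot 13\right) = \left(-386\right) \left(-130\right) = 50180$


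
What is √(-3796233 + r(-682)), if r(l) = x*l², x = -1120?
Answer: I*√524735113 ≈ 22907.0*I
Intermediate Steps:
r(l) = -1120*l²
√(-3796233 + r(-682)) = √(-3796233 - 1120*(-682)²) = √(-3796233 - 1120*465124) = √(-3796233 - 520938880) = √(-524735113) = I*√524735113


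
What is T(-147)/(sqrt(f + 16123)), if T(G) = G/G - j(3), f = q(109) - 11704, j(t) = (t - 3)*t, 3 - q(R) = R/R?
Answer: sqrt(4421)/4421 ≈ 0.015040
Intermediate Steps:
q(R) = 2 (q(R) = 3 - R/R = 3 - 1*1 = 3 - 1 = 2)
j(t) = t*(-3 + t) (j(t) = (-3 + t)*t = t*(-3 + t))
f = -11702 (f = 2 - 11704 = -11702)
T(G) = 1 (T(G) = G/G - 3*(-3 + 3) = 1 - 3*0 = 1 - 1*0 = 1 + 0 = 1)
T(-147)/(sqrt(f + 16123)) = 1/sqrt(-11702 + 16123) = 1/sqrt(4421) = 1*(sqrt(4421)/4421) = sqrt(4421)/4421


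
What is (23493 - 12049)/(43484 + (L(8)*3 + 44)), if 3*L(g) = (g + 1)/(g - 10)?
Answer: 22888/87047 ≈ 0.26294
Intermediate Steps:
L(g) = (1 + g)/(3*(-10 + g)) (L(g) = ((g + 1)/(g - 10))/3 = ((1 + g)/(-10 + g))/3 = (1 + g)/(3*(-10 + g)))
(23493 - 12049)/(43484 + (L(8)*3 + 44)) = (23493 - 12049)/(43484 + (((1 + 8)/(3*(-10 + 8)))*3 + 44)) = 11444/(43484 + (((⅓)*9/(-2))*3 + 44)) = 11444/(43484 + (((⅓)*(-½)*9)*3 + 44)) = 11444/(43484 + (-3/2*3 + 44)) = 11444/(43484 + (-9/2 + 44)) = 11444/(43484 + 79/2) = 11444/(87047/2) = 11444*(2/87047) = 22888/87047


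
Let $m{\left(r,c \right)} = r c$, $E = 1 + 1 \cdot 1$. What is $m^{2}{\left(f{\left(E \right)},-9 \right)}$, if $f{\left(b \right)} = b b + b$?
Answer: $2916$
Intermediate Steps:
$E = 2$ ($E = 1 + 1 = 2$)
$f{\left(b \right)} = b + b^{2}$ ($f{\left(b \right)} = b^{2} + b = b + b^{2}$)
$m{\left(r,c \right)} = c r$
$m^{2}{\left(f{\left(E \right)},-9 \right)} = \left(- 9 \cdot 2 \left(1 + 2\right)\right)^{2} = \left(- 9 \cdot 2 \cdot 3\right)^{2} = \left(\left(-9\right) 6\right)^{2} = \left(-54\right)^{2} = 2916$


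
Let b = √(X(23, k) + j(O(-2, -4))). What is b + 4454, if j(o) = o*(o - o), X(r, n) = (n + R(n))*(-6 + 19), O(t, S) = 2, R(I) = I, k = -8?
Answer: 4454 + 4*I*√13 ≈ 4454.0 + 14.422*I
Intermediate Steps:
X(r, n) = 26*n (X(r, n) = (n + n)*(-6 + 19) = (2*n)*13 = 26*n)
j(o) = 0 (j(o) = o*0 = 0)
b = 4*I*√13 (b = √(26*(-8) + 0) = √(-208 + 0) = √(-208) = 4*I*√13 ≈ 14.422*I)
b + 4454 = 4*I*√13 + 4454 = 4454 + 4*I*√13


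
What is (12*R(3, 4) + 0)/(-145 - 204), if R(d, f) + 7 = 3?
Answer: 48/349 ≈ 0.13754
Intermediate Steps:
R(d, f) = -4 (R(d, f) = -7 + 3 = -4)
(12*R(3, 4) + 0)/(-145 - 204) = (12*(-4) + 0)/(-145 - 204) = (-48 + 0)/(-349) = -48*(-1/349) = 48/349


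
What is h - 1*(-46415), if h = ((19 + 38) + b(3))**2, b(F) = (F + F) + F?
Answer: 50771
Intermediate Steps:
b(F) = 3*F (b(F) = 2*F + F = 3*F)
h = 4356 (h = ((19 + 38) + 3*3)**2 = (57 + 9)**2 = 66**2 = 4356)
h - 1*(-46415) = 4356 - 1*(-46415) = 4356 + 46415 = 50771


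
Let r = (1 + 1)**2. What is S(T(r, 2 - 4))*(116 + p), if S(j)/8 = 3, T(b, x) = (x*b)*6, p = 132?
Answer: 5952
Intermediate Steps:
r = 4 (r = 2**2 = 4)
T(b, x) = 6*b*x (T(b, x) = (b*x)*6 = 6*b*x)
S(j) = 24 (S(j) = 8*3 = 24)
S(T(r, 2 - 4))*(116 + p) = 24*(116 + 132) = 24*248 = 5952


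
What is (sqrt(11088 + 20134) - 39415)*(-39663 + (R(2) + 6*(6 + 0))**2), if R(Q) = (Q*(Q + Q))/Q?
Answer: 1500253145 - 38063*sqrt(31222) ≈ 1.4935e+9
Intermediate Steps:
R(Q) = 2*Q (R(Q) = (Q*(2*Q))/Q = (2*Q**2)/Q = 2*Q)
(sqrt(11088 + 20134) - 39415)*(-39663 + (R(2) + 6*(6 + 0))**2) = (sqrt(11088 + 20134) - 39415)*(-39663 + (2*2 + 6*(6 + 0))**2) = (sqrt(31222) - 39415)*(-39663 + (4 + 6*6)**2) = (-39415 + sqrt(31222))*(-39663 + (4 + 36)**2) = (-39415 + sqrt(31222))*(-39663 + 40**2) = (-39415 + sqrt(31222))*(-39663 + 1600) = (-39415 + sqrt(31222))*(-38063) = 1500253145 - 38063*sqrt(31222)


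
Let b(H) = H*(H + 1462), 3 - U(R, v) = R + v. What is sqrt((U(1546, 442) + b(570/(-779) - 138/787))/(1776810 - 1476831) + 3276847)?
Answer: 2*sqrt(8528105142886399214106841)/3226474131 ≈ 1810.2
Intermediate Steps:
U(R, v) = 3 - R - v (U(R, v) = 3 - (R + v) = 3 + (-R - v) = 3 - R - v)
b(H) = H*(1462 + H)
sqrt((U(1546, 442) + b(570/(-779) - 138/787))/(1776810 - 1476831) + 3276847) = sqrt(((3 - 1*1546 - 1*442) + (570/(-779) - 138/787)*(1462 + (570/(-779) - 138/787)))/(1776810 - 1476831) + 3276847) = sqrt(((3 - 1546 - 442) + (570*(-1/779) - 138*1/787)*(1462 + (570*(-1/779) - 138*1/787)))/299979 + 3276847) = sqrt((-1985 + (-30/41 - 138/787)*(1462 + (-30/41 - 138/787)))*(1/299979) + 3276847) = sqrt((-1985 - 29268*(1462 - 29268/32267)/32267)*(1/299979) + 3276847) = sqrt((-1985 - 29268/32267*47145086/32267)*(1/299979) + 3276847) = sqrt((-1985 - 1379842377048/1041159289)*(1/299979) + 3276847) = sqrt(-3446543565713/1041159289*1/299979 + 3276847) = sqrt(-3446543565713/312325922354931 + 3276847) = sqrt(1023444258244445016844/312325922354931) = 2*sqrt(8528105142886399214106841)/3226474131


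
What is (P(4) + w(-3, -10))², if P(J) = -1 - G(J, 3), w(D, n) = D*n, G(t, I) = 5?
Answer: 576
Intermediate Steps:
P(J) = -6 (P(J) = -1 - 1*5 = -1 - 5 = -6)
(P(4) + w(-3, -10))² = (-6 - 3*(-10))² = (-6 + 30)² = 24² = 576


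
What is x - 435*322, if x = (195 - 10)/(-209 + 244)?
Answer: -980453/7 ≈ -1.4006e+5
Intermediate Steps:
x = 37/7 (x = 185/35 = 185*(1/35) = 37/7 ≈ 5.2857)
x - 435*322 = 37/7 - 435*322 = 37/7 - 140070 = -980453/7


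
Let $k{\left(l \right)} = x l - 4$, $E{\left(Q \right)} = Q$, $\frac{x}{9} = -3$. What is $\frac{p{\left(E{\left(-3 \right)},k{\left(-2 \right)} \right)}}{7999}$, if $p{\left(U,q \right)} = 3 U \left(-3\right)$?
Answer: $\frac{27}{7999} \approx 0.0033754$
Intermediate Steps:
$x = -27$ ($x = 9 \left(-3\right) = -27$)
$k{\left(l \right)} = -4 - 27 l$ ($k{\left(l \right)} = - 27 l - 4 = -4 - 27 l$)
$p{\left(U,q \right)} = - 9 U$
$\frac{p{\left(E{\left(-3 \right)},k{\left(-2 \right)} \right)}}{7999} = \frac{\left(-9\right) \left(-3\right)}{7999} = 27 \cdot \frac{1}{7999} = \frac{27}{7999}$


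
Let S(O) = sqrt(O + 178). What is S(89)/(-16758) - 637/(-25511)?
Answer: 637/25511 - sqrt(267)/16758 ≈ 0.023995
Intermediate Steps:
S(O) = sqrt(178 + O)
S(89)/(-16758) - 637/(-25511) = sqrt(178 + 89)/(-16758) - 637/(-25511) = sqrt(267)*(-1/16758) - 637*(-1/25511) = -sqrt(267)/16758 + 637/25511 = 637/25511 - sqrt(267)/16758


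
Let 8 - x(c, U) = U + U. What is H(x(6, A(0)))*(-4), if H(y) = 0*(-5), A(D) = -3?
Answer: 0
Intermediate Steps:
x(c, U) = 8 - 2*U (x(c, U) = 8 - (U + U) = 8 - 2*U)
H(y) = 0
H(x(6, A(0)))*(-4) = 0*(-4) = 0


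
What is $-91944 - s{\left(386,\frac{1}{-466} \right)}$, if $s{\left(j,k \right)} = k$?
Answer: $- \frac{42845903}{466} \approx -91944.0$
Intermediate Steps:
$-91944 - s{\left(386,\frac{1}{-466} \right)} = -91944 - \frac{1}{-466} = -91944 - - \frac{1}{466} = -91944 + \frac{1}{466} = - \frac{42845903}{466}$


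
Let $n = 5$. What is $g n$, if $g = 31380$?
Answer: $156900$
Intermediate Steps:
$g n = 31380 \cdot 5 = 156900$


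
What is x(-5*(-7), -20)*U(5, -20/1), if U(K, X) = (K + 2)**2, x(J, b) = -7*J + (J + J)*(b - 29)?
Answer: -180075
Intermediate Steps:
x(J, b) = -7*J + 2*J*(-29 + b) (x(J, b) = -7*J + (2*J)*(-29 + b) = -7*J + 2*J*(-29 + b))
U(K, X) = (2 + K)**2
x(-5*(-7), -20)*U(5, -20/1) = ((-5*(-7))*(-65 + 2*(-20)))*(2 + 5)**2 = (35*(-65 - 40))*7**2 = (35*(-105))*49 = -3675*49 = -180075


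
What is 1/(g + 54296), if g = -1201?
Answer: 1/53095 ≈ 1.8834e-5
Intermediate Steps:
1/(g + 54296) = 1/(-1201 + 54296) = 1/53095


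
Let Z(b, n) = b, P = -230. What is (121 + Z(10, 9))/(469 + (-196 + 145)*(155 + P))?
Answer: 131/4294 ≈ 0.030508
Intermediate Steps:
(121 + Z(10, 9))/(469 + (-196 + 145)*(155 + P)) = (121 + 10)/(469 + (-196 + 145)*(155 - 230)) = 131/(469 - 51*(-75)) = 131/(469 + 3825) = 131/4294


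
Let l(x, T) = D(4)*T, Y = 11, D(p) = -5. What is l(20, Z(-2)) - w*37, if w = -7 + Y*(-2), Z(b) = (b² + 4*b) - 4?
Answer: 1113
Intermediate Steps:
Z(b) = -4 + b² + 4*b
l(x, T) = -5*T
w = -29 (w = -7 + 11*(-2) = -7 - 22 = -29)
l(20, Z(-2)) - w*37 = -5*(-4 + (-2)² + 4*(-2)) - 1*(-29)*37 = -5*(-4 + 4 - 8) + 29*37 = -5*(-8) + 1073 = 40 + 1073 = 1113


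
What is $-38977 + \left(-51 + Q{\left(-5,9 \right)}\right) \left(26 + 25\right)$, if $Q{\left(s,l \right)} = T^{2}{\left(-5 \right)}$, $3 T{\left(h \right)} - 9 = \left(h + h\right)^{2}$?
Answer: $\frac{77243}{3} \approx 25748.0$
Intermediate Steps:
$T{\left(h \right)} = 3 + \frac{4 h^{2}}{3}$ ($T{\left(h \right)} = 3 + \frac{\left(h + h\right)^{2}}{3} = 3 + \frac{\left(2 h\right)^{2}}{3} = 3 + \frac{4 h^{2}}{3}$)
$Q{\left(s,l \right)} = \frac{11881}{9}$ ($Q{\left(s,l \right)} = \left(3 + \frac{4 \left(-5\right)^{2}}{3}\right)^{2} = \left(3 + \frac{4}{3} \cdot 25\right)^{2} = \left(3 + \frac{100}{3}\right)^{2} = \left(\frac{109}{3}\right)^{2} = \frac{11881}{9}$)
$-38977 + \left(-51 + Q{\left(-5,9 \right)}\right) \left(26 + 25\right) = -38977 + \left(-51 + \frac{11881}{9}\right) \left(26 + 25\right) = -38977 + \frac{11422}{9} \cdot 51 = -38977 + \frac{194174}{3} = \frac{77243}{3}$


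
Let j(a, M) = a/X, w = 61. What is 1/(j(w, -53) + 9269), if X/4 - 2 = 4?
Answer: 24/222517 ≈ 0.00010786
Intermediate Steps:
X = 24 (X = 8 + 4*4 = 8 + 16 = 24)
j(a, M) = a/24
1/(j(w, -53) + 9269) = 1/((1/24)*61 + 9269) = 1/(61/24 + 9269) = 1/(222517/24) = 24/222517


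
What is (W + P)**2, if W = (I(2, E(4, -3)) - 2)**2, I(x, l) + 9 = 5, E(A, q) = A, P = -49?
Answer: 169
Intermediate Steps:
I(x, l) = -4 (I(x, l) = -9 + 5 = -4)
W = 36 (W = (-4 - 2)**2 = (-6)**2 = 36)
(W + P)**2 = (36 - 49)**2 = (-13)**2 = 169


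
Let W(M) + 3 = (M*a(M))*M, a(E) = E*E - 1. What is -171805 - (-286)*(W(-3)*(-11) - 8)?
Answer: -391167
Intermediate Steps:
a(E) = -1 + E² (a(E) = E² - 1 = -1 + E²)
W(M) = -3 + M²*(-1 + M²) (W(M) = -3 + (M*(-1 + M²))*M = -3 + M²*(-1 + M²))
-171805 - (-286)*(W(-3)*(-11) - 8) = -171805 - (-286)*((-3 + (-3)⁴ - 1*(-3)²)*(-11) - 8) = -171805 - (-286)*((-3 + 81 - 1*9)*(-11) - 8) = -171805 - (-286)*((-3 + 81 - 9)*(-11) - 8) = -171805 - (-286)*(69*(-11) - 8) = -171805 - (-286)*(-759 - 8) = -171805 - (-286)*(-767) = -171805 - 1*219362 = -171805 - 219362 = -391167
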